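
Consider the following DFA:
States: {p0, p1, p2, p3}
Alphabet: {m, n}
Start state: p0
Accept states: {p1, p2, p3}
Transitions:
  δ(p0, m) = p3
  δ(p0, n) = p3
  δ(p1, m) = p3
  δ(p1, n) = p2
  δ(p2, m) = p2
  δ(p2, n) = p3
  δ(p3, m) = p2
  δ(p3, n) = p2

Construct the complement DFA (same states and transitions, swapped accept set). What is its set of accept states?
Complement accept states = All states \ Original accept states
= {p0, p1, p2, p3} \ {p1, p2, p3}
{p0}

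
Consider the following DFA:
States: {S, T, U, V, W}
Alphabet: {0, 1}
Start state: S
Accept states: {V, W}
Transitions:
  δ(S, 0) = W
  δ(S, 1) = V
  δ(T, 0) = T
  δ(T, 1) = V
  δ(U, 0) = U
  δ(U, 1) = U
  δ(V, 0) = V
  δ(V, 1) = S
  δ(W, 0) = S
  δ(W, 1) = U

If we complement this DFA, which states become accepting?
Complement accept states = All states \ Original accept states
= {S, T, U, V, W} \ {V, W}
{S, T, U}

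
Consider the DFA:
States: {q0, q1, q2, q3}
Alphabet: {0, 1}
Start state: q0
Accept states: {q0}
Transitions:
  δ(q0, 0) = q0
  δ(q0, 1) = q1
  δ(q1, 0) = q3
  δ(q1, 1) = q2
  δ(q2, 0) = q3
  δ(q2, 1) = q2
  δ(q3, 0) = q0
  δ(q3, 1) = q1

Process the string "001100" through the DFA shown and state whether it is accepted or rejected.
Processing string "001100":
  q0 --0--> q0
  q0 --0--> q0
  q0 --1--> q1
  q1 --1--> q2
  q2 --0--> q3
  q3 --0--> q0
Final state: q0
Accept states: {q0}
Yes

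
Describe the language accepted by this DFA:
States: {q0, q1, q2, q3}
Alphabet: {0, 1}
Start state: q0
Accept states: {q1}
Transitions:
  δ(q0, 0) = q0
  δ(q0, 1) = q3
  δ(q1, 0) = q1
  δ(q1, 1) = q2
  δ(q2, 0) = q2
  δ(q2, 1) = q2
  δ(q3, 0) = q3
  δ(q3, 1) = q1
Testing a few strings:
  '10' → reject
  '1' → reject
  '000' → reject
  '01' → reject
State roles: q0=zero 1's; q1=two 1's; q2=≥ three 1's (dead); q3=one 1
All binary strings containing exactly two 1's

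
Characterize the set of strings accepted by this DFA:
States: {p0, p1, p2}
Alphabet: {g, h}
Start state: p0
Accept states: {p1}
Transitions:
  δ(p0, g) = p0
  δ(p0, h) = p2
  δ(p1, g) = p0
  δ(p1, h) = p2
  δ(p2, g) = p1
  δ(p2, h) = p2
Testing a few strings:
  'hh' → reject
  'g' → reject
  'hgh' → reject
  'hhgg' → reject
State roles: p0=no suffix match; p1=suffix is hg; p2=one trailing h
All strings over {g,h} ending with hg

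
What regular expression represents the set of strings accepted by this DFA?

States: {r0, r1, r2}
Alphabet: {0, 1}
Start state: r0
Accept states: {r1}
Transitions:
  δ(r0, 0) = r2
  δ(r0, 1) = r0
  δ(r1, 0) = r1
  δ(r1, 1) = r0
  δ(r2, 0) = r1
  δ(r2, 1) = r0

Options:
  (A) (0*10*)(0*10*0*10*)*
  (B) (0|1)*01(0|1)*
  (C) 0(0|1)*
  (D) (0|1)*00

Check each option against the DFA on short strings; one disagreement eliminates an option:
  (A) (0*10*)(0*10*0*10*)*: on '1' the DFA goes r0 → r0 and rejects (r0 ∉ Accept), but the regex matches it → eliminate
  (B) (0|1)*01(0|1)*: on '00' the DFA goes r0 → r2 → r1 and accepts (r1 ∈ Accept), but the regex does not match it → eliminate
  (C) 0(0|1)*: on '0' the DFA goes r0 → r2 and rejects (r2 ∉ Accept), but the regex matches it → eliminate
  (D) (0|1)*00: agrees with the DFA on every string of length ≤ 6
Only (D) is consistent with the DFA.
(D) (0|1)*00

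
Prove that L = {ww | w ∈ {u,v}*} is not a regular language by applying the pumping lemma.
Assume L is regular with pumping length p. Idea: pumping the leading u-block breaks the equality of the two halves.
Choose s = u^p v u^p v ∈ L (with w = u^p v). |s| = 2p+2 ≥ p. By the pumping lemma, s = xyz with |xy| ≤ p, |y| > 0, so y = u^k with k ≥ 1, in the first u-block. Then xy²z = u^(p+k) v u^p v, of length 2p+2+k. If k is odd this length is odd, so it cannot be of the form ww. If k is even, each half has length p+1+k/2 ≤ p+k, so the first half lies entirely inside the leading u-block and contains no v, while the second half ends in v; the halves differ. Either way xy²z ∉ L.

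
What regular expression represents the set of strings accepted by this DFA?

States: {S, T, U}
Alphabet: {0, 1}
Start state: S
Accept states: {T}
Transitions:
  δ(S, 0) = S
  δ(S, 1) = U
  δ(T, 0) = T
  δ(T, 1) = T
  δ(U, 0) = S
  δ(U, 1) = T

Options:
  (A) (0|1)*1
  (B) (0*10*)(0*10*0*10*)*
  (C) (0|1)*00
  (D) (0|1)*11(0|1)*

Check each option against the DFA on short strings; one disagreement eliminates an option:
  (A) (0|1)*1: on '1' the DFA goes S → U and rejects (U ∉ Accept), but the regex matches it → eliminate
  (B) (0*10*)(0*10*0*10*)*: on '1' the DFA goes S → U and rejects (U ∉ Accept), but the regex matches it → eliminate
  (C) (0|1)*00: on '00' the DFA goes S → S → S and rejects (S ∉ Accept), but the regex matches it → eliminate
  (D) (0|1)*11(0|1)*: agrees with the DFA on every string of length ≤ 6
Only (D) is consistent with the DFA.
(D) (0|1)*11(0|1)*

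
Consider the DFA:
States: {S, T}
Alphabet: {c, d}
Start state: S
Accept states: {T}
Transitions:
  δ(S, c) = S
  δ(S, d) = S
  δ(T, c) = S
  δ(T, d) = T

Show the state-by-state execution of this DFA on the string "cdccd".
read 'c': S → S
  read 'd': S → S
  read 'c': S → S
  read 'c': S → S
  read 'd': S → S
S -> S -> S -> S -> S -> S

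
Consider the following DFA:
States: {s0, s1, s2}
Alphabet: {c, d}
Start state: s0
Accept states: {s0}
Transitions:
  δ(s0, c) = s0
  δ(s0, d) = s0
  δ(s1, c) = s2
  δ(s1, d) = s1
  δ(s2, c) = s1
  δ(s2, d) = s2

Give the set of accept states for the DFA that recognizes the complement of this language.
Complement accept states = All states \ Original accept states
= {s0, s1, s2} \ {s0}
{s1, s2}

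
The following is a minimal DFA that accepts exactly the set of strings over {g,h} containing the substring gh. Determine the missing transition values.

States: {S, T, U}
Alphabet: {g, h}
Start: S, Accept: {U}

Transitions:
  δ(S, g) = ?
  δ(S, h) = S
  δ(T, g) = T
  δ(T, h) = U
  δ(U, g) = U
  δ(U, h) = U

From the language and accept set, identify what each state tracks — S: no g seen yet; T: seen a g, waiting for h; U: substring gh seen.
Each missing δ(q, a) is the state matching the new tracked value after reading a.
δ(S, g) = T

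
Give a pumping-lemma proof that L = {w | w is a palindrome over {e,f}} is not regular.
Assume L is regular with pumping length p. Idea: pumping the leading e-block breaks the symmetry.
Choose s = e^p f e^p (a palindrome of length 2p+1 ≥ p). By the pumping lemma, s = xyz with |xy| ≤ p, |y| > 0, so y = e^k with k > 0 (xy lies entirely in the first e^p). Then xy²z = e^(p+k) f e^p, which is not a palindrome since p+k ≠ p.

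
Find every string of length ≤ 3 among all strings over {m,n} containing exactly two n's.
nn, mnn, nmn, nnm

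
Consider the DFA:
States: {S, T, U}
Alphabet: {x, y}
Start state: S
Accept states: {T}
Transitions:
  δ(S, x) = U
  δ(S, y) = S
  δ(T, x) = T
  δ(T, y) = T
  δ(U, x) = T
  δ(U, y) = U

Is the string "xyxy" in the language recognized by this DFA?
Processing string "xyxy":
  S --x--> U
  U --y--> U
  U --x--> T
  T --y--> T
Final state: T
Accept states: {T}
Yes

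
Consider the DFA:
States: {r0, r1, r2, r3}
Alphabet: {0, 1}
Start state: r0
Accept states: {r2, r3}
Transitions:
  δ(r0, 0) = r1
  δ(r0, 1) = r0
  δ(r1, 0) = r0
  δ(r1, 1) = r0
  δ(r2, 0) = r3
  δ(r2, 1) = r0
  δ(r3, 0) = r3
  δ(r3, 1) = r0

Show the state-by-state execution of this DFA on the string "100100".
read '1': r0 → r0
  read '0': r0 → r1
  read '0': r1 → r0
  read '1': r0 → r0
  read '0': r0 → r1
  read '0': r1 → r0
r0 -> r0 -> r1 -> r0 -> r0 -> r1 -> r0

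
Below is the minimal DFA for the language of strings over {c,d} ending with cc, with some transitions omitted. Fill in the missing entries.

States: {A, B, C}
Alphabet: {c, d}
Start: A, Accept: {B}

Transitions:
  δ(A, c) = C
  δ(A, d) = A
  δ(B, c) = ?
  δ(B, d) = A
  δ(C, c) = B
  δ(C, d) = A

From the language and accept set, identify what each state tracks — A: last symbol not c; B: two trailing c's; C: one trailing c.
Each missing δ(q, a) is the state matching the new tracked value after reading a.
δ(B, c) = B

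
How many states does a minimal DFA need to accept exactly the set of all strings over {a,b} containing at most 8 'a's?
By Myhill–Nerode, count the distinguishable equivalence classes: 10 classes — having seen 0, 1, …, 8, or >8 copies of 'a'; counts 0 through 8 are accepting and >8 is dead.
10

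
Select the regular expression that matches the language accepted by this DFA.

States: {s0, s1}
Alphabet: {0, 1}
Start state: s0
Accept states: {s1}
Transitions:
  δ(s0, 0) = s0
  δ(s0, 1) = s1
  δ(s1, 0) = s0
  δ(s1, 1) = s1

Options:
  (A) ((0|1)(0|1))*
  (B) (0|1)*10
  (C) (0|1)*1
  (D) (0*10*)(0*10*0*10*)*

Check each option against the DFA on short strings; one disagreement eliminates an option:
  (A) ((0|1)(0|1))*: on ε the DFA stays in s0 and rejects (s0 ∉ Accept), but the regex matches it → eliminate
  (B) (0|1)*10: on '1' the DFA goes s0 → s1 and accepts (s1 ∈ Accept), but the regex does not match it → eliminate
  (C) (0|1)*1: agrees with the DFA on every string of length ≤ 6
  (D) (0*10*)(0*10*0*10*)*: on '10' the DFA goes s0 → s1 → s0 and rejects (s0 ∉ Accept), but the regex matches it → eliminate
Only (C) is consistent with the DFA.
(C) (0|1)*1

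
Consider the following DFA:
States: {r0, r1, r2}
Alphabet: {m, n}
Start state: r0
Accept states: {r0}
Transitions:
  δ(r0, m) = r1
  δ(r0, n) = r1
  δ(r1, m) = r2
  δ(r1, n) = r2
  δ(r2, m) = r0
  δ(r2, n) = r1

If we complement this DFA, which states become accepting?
Complement accept states = All states \ Original accept states
= {r0, r1, r2} \ {r0}
{r1, r2}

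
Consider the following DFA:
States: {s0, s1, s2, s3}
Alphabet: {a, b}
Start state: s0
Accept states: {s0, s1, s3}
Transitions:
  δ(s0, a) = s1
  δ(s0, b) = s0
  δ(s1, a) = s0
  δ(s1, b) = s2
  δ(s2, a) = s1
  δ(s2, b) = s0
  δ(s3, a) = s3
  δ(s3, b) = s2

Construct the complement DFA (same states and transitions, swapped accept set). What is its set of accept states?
Complement accept states = All states \ Original accept states
= {s0, s1, s2, s3} \ {s0, s1, s3}
{s2}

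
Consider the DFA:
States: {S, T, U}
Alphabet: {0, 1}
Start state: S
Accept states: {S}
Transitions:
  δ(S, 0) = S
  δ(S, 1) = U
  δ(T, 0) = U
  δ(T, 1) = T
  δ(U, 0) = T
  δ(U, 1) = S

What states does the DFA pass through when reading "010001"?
read '0': S → S
  read '1': S → U
  read '0': U → T
  read '0': T → U
  read '0': U → T
  read '1': T → T
S -> S -> U -> T -> U -> T -> T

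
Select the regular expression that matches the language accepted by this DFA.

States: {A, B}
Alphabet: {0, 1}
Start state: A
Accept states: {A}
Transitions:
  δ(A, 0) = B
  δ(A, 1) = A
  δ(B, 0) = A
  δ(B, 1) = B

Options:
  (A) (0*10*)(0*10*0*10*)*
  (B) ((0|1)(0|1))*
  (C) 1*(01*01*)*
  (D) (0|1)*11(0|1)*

Check each option against the DFA on short strings; one disagreement eliminates an option:
  (A) (0*10*)(0*10*0*10*)*: on ε the DFA stays in A and accepts (A ∈ Accept), but the regex does not match it → eliminate
  (B) ((0|1)(0|1))*: on '1' the DFA goes A → A and accepts (A ∈ Accept), but the regex does not match it → eliminate
  (C) 1*(01*01*)*: agrees with the DFA on every string of length ≤ 6
  (D) (0|1)*11(0|1)*: on ε the DFA stays in A and accepts (A ∈ Accept), but the regex does not match it → eliminate
Only (C) is consistent with the DFA.
(C) 1*(01*01*)*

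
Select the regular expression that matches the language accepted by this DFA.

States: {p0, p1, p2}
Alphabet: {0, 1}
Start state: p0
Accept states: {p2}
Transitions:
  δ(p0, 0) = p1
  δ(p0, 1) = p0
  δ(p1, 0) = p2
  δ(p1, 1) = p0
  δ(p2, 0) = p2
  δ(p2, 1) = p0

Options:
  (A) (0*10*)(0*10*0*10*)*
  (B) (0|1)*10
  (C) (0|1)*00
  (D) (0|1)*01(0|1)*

Check each option against the DFA on short strings; one disagreement eliminates an option:
  (A) (0*10*)(0*10*0*10*)*: on '1' the DFA goes p0 → p0 and rejects (p0 ∉ Accept), but the regex matches it → eliminate
  (B) (0|1)*10: on '00' the DFA goes p0 → p1 → p2 and accepts (p2 ∈ Accept), but the regex does not match it → eliminate
  (C) (0|1)*00: agrees with the DFA on every string of length ≤ 6
  (D) (0|1)*01(0|1)*: on '00' the DFA goes p0 → p1 → p2 and accepts (p2 ∈ Accept), but the regex does not match it → eliminate
Only (C) is consistent with the DFA.
(C) (0|1)*00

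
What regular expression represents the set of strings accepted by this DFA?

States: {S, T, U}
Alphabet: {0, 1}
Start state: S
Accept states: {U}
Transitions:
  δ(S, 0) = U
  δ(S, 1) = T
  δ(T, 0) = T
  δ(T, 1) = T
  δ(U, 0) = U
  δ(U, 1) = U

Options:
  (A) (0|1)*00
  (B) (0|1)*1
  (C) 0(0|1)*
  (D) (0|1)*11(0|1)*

Check each option against the DFA on short strings; one disagreement eliminates an option:
  (A) (0|1)*00: on '0' the DFA goes S → U and accepts (U ∈ Accept), but the regex does not match it → eliminate
  (B) (0|1)*1: on '0' the DFA goes S → U and accepts (U ∈ Accept), but the regex does not match it → eliminate
  (C) 0(0|1)*: agrees with the DFA on every string of length ≤ 6
  (D) (0|1)*11(0|1)*: on '0' the DFA goes S → U and accepts (U ∈ Accept), but the regex does not match it → eliminate
Only (C) is consistent with the DFA.
(C) 0(0|1)*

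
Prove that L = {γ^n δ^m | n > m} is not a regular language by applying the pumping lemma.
Assume L is regular with pumping length p. Idea: pumping down the γ-block drops the γ-count to at most the δ-count.
Choose s = γ^(p+1) δ^p ∈ L (|s| = 2p+1 ≥ p). By the pumping lemma, s = xyz with |xy| ≤ p, |y| > 0, so y = γ^k with k ≥ 1. Take i = 0: xz = γ^(p+1−k) δ^p. Since k ≥ 1, p+1−k ≤ p, so the number of γ's is no longer strictly greater than the number of δ's, hence xz ∉ L.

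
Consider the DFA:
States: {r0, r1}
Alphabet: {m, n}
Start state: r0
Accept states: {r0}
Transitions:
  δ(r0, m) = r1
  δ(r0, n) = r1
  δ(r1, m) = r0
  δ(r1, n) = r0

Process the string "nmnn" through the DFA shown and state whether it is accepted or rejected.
Processing string "nmnn":
  r0 --n--> r1
  r1 --m--> r0
  r0 --n--> r1
  r1 --n--> r0
Final state: r0
Accept states: {r0}
Yes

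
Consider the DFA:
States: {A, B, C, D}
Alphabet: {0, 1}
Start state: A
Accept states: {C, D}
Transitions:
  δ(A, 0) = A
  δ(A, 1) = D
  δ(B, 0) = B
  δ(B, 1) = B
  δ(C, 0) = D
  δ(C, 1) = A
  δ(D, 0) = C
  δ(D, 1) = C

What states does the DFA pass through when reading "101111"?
read '1': A → D
  read '0': D → C
  read '1': C → A
  read '1': A → D
  read '1': D → C
  read '1': C → A
A -> D -> C -> A -> D -> C -> A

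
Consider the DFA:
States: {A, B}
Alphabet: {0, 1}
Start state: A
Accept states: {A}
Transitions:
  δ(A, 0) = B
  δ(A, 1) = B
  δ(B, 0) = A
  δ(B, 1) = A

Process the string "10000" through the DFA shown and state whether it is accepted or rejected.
Processing string "10000":
  A --1--> B
  B --0--> A
  A --0--> B
  B --0--> A
  A --0--> B
Final state: B
Accept states: {A}
No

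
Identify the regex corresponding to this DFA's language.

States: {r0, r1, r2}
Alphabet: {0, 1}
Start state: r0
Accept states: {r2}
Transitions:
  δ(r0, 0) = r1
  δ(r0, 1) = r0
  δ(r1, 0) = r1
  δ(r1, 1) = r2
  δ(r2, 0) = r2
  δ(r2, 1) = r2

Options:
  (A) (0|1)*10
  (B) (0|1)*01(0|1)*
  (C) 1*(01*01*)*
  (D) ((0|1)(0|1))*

Check each option against the DFA on short strings; one disagreement eliminates an option:
  (A) (0|1)*10: on '01' the DFA goes r0 → r1 → r2 and accepts (r2 ∈ Accept), but the regex does not match it → eliminate
  (B) (0|1)*01(0|1)*: agrees with the DFA on every string of length ≤ 6
  (C) 1*(01*01*)*: on ε the DFA stays in r0 and rejects (r0 ∉ Accept), but the regex matches it → eliminate
  (D) ((0|1)(0|1))*: on ε the DFA stays in r0 and rejects (r0 ∉ Accept), but the regex matches it → eliminate
Only (B) is consistent with the DFA.
(B) (0|1)*01(0|1)*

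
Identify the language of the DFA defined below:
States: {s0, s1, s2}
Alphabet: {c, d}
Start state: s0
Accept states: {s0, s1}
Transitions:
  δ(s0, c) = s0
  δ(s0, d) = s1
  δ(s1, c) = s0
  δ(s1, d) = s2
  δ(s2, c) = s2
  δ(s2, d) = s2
Testing a few strings:
  'd' → accept
  'cdc' → accept
  'c' → accept
  'dcc' → accept
State roles: s0=last symbol not d (ok); s1=last symbol d (ok); s2=saw dd (dead)
All strings over {c,d} with no two consecutive d's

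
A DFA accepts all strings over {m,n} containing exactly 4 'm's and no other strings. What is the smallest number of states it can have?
By Myhill–Nerode, count the distinguishable equivalence classes: 6 classes — having seen 0, 1, …, 4, or >4 copies of 'm'; the count-4 class is the only accepting one and >4 is dead.
6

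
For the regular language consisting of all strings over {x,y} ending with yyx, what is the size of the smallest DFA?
By Myhill–Nerode, count the distinguishable equivalence classes: 4 classes — one per longest suffix of the input that is a prefix of 'yyx' (lengths 0 through 3); only the length-3 class is accepting.
4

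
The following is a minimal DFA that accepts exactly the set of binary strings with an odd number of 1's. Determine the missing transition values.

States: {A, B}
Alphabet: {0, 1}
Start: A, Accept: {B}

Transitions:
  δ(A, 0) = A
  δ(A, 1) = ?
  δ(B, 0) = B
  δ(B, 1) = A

From the language and accept set, identify what each state tracks — A: even number of 1's so far; B: odd number of 1's so far.
Each missing δ(q, a) is the state matching the new tracked value after reading a.
δ(A, 1) = B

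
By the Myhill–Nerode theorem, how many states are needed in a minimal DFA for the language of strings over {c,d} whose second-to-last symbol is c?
By Myhill–Nerode, count the distinguishable equivalence classes: 2^2 = 4 classes — the DFA must remember the last 2 symbols read; every pair of distinct length-2 suffixes is distinguishable by some continuation.
4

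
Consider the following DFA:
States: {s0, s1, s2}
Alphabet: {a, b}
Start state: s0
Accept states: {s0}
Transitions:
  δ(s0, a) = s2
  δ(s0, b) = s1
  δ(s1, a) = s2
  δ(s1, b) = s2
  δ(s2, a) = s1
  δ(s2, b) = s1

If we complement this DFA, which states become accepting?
Complement accept states = All states \ Original accept states
= {s0, s1, s2} \ {s0}
{s1, s2}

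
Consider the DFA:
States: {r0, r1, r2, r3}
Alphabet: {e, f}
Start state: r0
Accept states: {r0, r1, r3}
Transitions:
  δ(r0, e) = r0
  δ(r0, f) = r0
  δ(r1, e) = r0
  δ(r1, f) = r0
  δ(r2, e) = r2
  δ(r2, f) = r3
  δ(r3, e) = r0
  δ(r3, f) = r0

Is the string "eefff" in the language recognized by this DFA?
Processing string "eefff":
  r0 --e--> r0
  r0 --e--> r0
  r0 --f--> r0
  r0 --f--> r0
  r0 --f--> r0
Final state: r0
Accept states: {r0, r1, r3}
Yes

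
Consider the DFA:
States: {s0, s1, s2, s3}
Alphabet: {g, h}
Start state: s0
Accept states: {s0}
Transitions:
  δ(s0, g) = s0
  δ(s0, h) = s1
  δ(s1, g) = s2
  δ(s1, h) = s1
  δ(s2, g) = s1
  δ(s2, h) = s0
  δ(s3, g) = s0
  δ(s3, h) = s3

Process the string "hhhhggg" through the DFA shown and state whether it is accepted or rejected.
Processing string "hhhhggg":
  s0 --h--> s1
  s1 --h--> s1
  s1 --h--> s1
  s1 --h--> s1
  s1 --g--> s2
  s2 --g--> s1
  s1 --g--> s2
Final state: s2
Accept states: {s0}
No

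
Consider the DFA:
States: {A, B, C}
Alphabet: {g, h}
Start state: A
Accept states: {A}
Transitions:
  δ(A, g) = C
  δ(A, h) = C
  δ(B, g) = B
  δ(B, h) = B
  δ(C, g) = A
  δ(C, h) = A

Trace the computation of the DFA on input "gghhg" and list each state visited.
read 'g': A → C
  read 'g': C → A
  read 'h': A → C
  read 'h': C → A
  read 'g': A → C
A -> C -> A -> C -> A -> C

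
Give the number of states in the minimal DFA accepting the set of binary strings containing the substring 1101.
By Myhill–Nerode, count the distinguishable equivalence classes: 5 classes — one per longest suffix of the input that is a prefix of '1101' (lengths 0 through 3), plus an absorbing 'already seen 1101' class.
5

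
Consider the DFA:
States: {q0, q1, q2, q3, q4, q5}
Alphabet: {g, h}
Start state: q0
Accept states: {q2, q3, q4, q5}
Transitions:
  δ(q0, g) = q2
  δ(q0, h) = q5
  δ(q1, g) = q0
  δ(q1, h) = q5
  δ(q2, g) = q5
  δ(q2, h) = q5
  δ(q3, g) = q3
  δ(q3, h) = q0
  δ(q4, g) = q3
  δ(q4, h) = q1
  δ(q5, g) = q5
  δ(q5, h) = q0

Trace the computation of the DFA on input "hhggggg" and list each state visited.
read 'h': q0 → q5
  read 'h': q5 → q0
  read 'g': q0 → q2
  read 'g': q2 → q5
  read 'g': q5 → q5
  read 'g': q5 → q5
  read 'g': q5 → q5
q0 -> q5 -> q0 -> q2 -> q5 -> q5 -> q5 -> q5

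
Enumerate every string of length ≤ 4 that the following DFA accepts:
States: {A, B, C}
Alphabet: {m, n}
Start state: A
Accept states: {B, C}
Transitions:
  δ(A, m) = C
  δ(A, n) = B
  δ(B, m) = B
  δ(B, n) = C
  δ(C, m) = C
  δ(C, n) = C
m, n, mm, mn, nm, nn, mmm, mmn, mnm, mnn, nmm, nmn, nnm, nnn, mmmm, mmmn, mmnm, mmnn, mnmm, mnmn, mnnm, mnnn, nmmm, nmmn, nmnm, nmnn, nnmm, nnmn, nnnm, nnnn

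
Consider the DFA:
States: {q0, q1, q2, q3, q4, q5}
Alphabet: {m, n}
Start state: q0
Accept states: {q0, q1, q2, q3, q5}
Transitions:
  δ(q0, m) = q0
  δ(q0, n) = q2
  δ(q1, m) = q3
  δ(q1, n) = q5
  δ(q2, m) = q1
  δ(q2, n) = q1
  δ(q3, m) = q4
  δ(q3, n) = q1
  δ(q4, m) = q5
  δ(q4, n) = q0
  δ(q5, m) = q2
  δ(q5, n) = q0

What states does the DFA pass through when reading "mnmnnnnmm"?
read 'm': q0 → q0
  read 'n': q0 → q2
  read 'm': q2 → q1
  read 'n': q1 → q5
  read 'n': q5 → q0
  read 'n': q0 → q2
  read 'n': q2 → q1
  read 'm': q1 → q3
  read 'm': q3 → q4
q0 -> q0 -> q2 -> q1 -> q5 -> q0 -> q2 -> q1 -> q3 -> q4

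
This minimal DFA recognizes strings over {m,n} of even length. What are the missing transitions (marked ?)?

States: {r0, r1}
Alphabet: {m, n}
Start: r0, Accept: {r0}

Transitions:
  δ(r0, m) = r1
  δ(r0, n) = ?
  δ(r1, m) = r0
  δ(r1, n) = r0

From the language and accept set, identify what each state tracks — r0: even length so far; r1: odd length so far.
Each missing δ(q, a) is the state matching the new tracked value after reading a.
δ(r0, n) = r1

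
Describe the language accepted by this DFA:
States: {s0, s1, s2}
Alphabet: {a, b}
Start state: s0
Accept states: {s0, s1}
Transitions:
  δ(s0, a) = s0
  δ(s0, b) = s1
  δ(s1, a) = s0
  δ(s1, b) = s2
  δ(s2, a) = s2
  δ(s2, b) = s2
Testing a few strings:
  'aaa' → accept
  'aa' → accept
  'b' → accept
  'aaaa' → accept
State roles: s0=last symbol not b (ok); s1=last symbol b (ok); s2=saw bb (dead)
All strings over {a,b} with no two consecutive b's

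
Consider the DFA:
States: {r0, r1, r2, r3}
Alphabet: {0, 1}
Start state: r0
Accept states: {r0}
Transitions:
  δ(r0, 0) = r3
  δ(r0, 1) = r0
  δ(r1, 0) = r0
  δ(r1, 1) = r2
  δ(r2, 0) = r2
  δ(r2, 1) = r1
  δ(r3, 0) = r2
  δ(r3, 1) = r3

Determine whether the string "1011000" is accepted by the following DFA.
Processing string "1011000":
  r0 --1--> r0
  r0 --0--> r3
  r3 --1--> r3
  r3 --1--> r3
  r3 --0--> r2
  r2 --0--> r2
  r2 --0--> r2
Final state: r2
Accept states: {r0}
No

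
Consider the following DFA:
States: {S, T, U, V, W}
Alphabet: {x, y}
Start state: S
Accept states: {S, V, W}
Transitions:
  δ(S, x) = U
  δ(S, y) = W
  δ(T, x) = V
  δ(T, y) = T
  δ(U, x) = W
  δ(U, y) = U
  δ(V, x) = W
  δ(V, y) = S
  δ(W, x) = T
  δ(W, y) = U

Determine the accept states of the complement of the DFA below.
Complement accept states = All states \ Original accept states
= {S, T, U, V, W} \ {S, V, W}
{T, U}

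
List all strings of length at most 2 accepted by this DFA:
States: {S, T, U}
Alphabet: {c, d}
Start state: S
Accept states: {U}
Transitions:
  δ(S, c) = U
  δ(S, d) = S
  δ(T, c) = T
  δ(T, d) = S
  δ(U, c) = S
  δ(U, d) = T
c, dc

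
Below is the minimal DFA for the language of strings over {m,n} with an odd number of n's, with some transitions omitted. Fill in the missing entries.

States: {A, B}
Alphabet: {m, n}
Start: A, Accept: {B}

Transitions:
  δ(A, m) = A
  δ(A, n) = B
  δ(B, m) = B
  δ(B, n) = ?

From the language and accept set, identify what each state tracks — A: even number of n's so far; B: odd number of n's so far.
Each missing δ(q, a) is the state matching the new tracked value after reading a.
δ(B, n) = A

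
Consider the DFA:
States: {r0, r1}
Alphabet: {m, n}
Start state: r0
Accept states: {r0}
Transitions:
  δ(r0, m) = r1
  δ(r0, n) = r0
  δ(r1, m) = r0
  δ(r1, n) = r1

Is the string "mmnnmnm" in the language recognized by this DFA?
Processing string "mmnnmnm":
  r0 --m--> r1
  r1 --m--> r0
  r0 --n--> r0
  r0 --n--> r0
  r0 --m--> r1
  r1 --n--> r1
  r1 --m--> r0
Final state: r0
Accept states: {r0}
Yes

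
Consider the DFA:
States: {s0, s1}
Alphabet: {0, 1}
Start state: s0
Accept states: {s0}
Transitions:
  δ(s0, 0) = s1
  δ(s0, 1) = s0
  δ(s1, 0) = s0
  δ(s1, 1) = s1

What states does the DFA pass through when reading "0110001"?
read '0': s0 → s1
  read '1': s1 → s1
  read '1': s1 → s1
  read '0': s1 → s0
  read '0': s0 → s1
  read '0': s1 → s0
  read '1': s0 → s0
s0 -> s1 -> s1 -> s1 -> s0 -> s1 -> s0 -> s0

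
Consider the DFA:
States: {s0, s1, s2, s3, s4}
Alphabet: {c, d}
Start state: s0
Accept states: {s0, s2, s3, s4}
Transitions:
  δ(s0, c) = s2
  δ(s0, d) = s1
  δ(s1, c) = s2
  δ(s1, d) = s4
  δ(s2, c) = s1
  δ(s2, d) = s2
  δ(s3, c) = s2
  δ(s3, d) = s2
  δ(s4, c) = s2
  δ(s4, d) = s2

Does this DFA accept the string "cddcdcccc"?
Processing string "cddcdcccc":
  s0 --c--> s2
  s2 --d--> s2
  s2 --d--> s2
  s2 --c--> s1
  s1 --d--> s4
  s4 --c--> s2
  s2 --c--> s1
  s1 --c--> s2
  s2 --c--> s1
Final state: s1
Accept states: {s0, s2, s3, s4}
No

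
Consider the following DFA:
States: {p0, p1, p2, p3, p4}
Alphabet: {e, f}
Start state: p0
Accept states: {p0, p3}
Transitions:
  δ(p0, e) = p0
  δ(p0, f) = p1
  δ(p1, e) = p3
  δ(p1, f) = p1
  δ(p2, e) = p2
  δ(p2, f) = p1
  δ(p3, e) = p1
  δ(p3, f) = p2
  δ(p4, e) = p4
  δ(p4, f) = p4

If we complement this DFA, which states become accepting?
Complement accept states = All states \ Original accept states
= {p0, p1, p2, p3, p4} \ {p0, p3}
{p1, p2, p4}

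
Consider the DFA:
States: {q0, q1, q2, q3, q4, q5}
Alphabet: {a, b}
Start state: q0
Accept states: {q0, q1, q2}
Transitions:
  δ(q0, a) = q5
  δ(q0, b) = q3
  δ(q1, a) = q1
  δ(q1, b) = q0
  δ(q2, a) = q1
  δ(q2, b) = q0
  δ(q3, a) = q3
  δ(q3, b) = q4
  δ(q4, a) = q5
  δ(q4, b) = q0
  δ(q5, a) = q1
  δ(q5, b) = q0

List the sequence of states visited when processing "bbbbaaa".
read 'b': q0 → q3
  read 'b': q3 → q4
  read 'b': q4 → q0
  read 'b': q0 → q3
  read 'a': q3 → q3
  read 'a': q3 → q3
  read 'a': q3 → q3
q0 -> q3 -> q4 -> q0 -> q3 -> q3 -> q3 -> q3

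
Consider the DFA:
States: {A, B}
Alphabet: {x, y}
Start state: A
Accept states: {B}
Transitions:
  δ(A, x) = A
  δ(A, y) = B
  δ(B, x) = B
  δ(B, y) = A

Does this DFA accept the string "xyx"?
Processing string "xyx":
  A --x--> A
  A --y--> B
  B --x--> B
Final state: B
Accept states: {B}
Yes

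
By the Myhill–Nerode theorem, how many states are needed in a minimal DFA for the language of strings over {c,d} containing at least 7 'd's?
By Myhill–Nerode, count the distinguishable equivalence classes: 8 classes — having seen 0, 1, …, 6, or ≥7 copies of 'd'; any two classes i < j (j ≤ 7) are distinguished by the string d^(7−j), which takes class j to 7 copies (accepted) but leaves class i below 7 (rejected).
8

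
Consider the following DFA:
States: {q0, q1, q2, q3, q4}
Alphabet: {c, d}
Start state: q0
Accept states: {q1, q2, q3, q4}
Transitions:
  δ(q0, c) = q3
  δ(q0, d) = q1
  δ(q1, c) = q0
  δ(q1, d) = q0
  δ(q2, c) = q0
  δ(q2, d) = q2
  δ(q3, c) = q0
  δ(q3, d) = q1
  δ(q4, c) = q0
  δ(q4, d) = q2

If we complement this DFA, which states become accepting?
Complement accept states = All states \ Original accept states
= {q0, q1, q2, q3, q4} \ {q1, q2, q3, q4}
{q0}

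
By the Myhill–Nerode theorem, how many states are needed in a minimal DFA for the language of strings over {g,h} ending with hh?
By Myhill–Nerode, count the distinguishable equivalence classes: 3 classes — one per longest suffix of the input that is a prefix of 'hh' (lengths 0 through 2); only the length-2 class is accepting.
3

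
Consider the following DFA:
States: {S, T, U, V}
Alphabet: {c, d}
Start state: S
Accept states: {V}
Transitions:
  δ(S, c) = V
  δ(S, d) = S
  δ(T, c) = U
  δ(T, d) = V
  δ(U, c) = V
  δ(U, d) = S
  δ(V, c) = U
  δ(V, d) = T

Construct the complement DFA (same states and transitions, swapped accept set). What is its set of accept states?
Complement accept states = All states \ Original accept states
= {S, T, U, V} \ {V}
{S, T, U}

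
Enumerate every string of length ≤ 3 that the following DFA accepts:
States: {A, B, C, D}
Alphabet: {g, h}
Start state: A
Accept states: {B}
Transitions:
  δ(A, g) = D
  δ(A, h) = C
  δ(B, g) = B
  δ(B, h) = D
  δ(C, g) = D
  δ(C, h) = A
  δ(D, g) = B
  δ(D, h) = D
gg, ggg, ghg, hgg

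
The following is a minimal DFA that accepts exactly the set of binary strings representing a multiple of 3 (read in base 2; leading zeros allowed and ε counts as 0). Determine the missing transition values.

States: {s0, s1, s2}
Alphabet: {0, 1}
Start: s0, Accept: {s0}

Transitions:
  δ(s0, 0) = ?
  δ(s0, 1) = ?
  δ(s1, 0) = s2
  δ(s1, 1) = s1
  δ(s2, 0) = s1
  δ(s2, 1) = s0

From the language and accept set, identify what each state tracks — s0: value ≡ 0 (mod 3); s1: value ≡ 2 (mod 3); s2: value ≡ 1 (mod 3).
Each missing δ(q, a) is the state matching the new tracked value after reading a.
δ(s0, 0) = s0; δ(s0, 1) = s2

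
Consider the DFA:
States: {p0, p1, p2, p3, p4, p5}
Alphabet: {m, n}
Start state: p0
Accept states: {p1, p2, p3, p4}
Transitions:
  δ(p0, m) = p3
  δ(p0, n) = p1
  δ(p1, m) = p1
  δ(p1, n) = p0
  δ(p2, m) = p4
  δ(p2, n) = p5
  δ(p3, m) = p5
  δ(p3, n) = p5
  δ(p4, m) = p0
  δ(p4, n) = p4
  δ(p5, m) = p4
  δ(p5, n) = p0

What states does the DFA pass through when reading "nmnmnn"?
read 'n': p0 → p1
  read 'm': p1 → p1
  read 'n': p1 → p0
  read 'm': p0 → p3
  read 'n': p3 → p5
  read 'n': p5 → p0
p0 -> p1 -> p1 -> p0 -> p3 -> p5 -> p0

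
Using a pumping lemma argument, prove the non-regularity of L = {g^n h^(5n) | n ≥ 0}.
Assume L is regular with pumping length p. Idea: pumping the g-block breaks the 1:5 ratio.
Choose s = g^p h^(5p) (length 6p ≥ p). By the pumping lemma, s = xyz with |xy| ≤ p, |y| > 0, so y = g^k with k ≥ 1. Then xy²z = g^(p+k) h^(5p). For this to be in L we would need 5p = 5(p+k), i.e. 5k = 0, contradicting k ≥ 1. So xy²z ∉ L.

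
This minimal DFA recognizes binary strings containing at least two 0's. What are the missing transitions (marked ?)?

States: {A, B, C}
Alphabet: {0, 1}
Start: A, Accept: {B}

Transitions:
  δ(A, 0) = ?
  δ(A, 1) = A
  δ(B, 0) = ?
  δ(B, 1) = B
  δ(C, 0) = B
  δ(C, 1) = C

From the language and accept set, identify what each state tracks — A: zero 0's seen; B: ≥ two 0's seen; C: one 0 seen.
Each missing δ(q, a) is the state matching the new tracked value after reading a.
δ(A, 0) = C; δ(B, 0) = B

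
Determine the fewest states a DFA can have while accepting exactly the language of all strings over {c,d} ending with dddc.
By Myhill–Nerode, count the distinguishable equivalence classes: 5 classes — one per longest suffix of the input that is a prefix of 'dddc' (lengths 0 through 4); only the length-4 class is accepting.
5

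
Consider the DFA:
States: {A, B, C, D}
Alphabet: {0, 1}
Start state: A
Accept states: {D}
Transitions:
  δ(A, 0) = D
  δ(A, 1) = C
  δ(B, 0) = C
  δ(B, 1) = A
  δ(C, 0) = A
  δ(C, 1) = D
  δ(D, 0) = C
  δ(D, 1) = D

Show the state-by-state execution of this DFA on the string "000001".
read '0': A → D
  read '0': D → C
  read '0': C → A
  read '0': A → D
  read '0': D → C
  read '1': C → D
A -> D -> C -> A -> D -> C -> D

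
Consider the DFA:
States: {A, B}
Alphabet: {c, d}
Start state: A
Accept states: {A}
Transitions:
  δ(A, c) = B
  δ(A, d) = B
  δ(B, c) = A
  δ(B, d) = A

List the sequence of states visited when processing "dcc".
read 'd': A → B
  read 'c': B → A
  read 'c': A → B
A -> B -> A -> B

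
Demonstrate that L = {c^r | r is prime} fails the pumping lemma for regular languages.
Assume L is regular with pumping length p. Idea: pumping by a suitable count produces a composite length.
Let q be a prime with q ≥ p and choose s = c^q ∈ L. By the pumping lemma, s = xyz with |xy| ≤ p, |y| = k ≥ 1. Take i = q+1: |xy^(q+1)z| = q + q·k = q(1+k). Since q ≥ 2 and 1+k ≥ 2, q(1+k) is composite, so xy^(q+1)z ∉ L.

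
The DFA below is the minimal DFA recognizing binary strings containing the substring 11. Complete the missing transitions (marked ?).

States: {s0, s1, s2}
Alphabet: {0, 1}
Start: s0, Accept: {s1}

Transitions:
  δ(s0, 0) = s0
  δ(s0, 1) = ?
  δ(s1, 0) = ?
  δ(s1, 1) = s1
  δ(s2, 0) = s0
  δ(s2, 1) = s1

From the language and accept set, identify what each state tracks — s0: no progress toward 11; s1: substring 11 seen; s2: one trailing 1.
Each missing δ(q, a) is the state matching the new tracked value after reading a.
δ(s0, 1) = s2; δ(s1, 0) = s1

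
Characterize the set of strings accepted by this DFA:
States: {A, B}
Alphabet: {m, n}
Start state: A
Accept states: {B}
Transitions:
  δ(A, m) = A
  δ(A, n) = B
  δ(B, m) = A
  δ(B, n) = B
Testing a few strings:
  'mn' → accept
  'n' → accept
  'mmn' → accept
  'mm' → reject
State roles: A=last symbol not n; B=last symbol is n
All strings over {m,n} ending with n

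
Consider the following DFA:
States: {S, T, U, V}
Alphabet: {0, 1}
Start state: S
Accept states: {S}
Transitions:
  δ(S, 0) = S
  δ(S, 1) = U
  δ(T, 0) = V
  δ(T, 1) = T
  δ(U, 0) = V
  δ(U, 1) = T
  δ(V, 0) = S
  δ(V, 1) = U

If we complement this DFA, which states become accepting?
Complement accept states = All states \ Original accept states
= {S, T, U, V} \ {S}
{T, U, V}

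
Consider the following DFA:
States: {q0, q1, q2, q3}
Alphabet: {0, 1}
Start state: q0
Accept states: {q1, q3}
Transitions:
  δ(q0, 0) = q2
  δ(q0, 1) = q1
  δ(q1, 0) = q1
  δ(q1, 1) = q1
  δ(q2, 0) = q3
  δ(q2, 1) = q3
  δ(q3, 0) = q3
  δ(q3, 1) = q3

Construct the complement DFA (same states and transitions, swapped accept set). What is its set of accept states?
Complement accept states = All states \ Original accept states
= {q0, q1, q2, q3} \ {q1, q3}
{q0, q2}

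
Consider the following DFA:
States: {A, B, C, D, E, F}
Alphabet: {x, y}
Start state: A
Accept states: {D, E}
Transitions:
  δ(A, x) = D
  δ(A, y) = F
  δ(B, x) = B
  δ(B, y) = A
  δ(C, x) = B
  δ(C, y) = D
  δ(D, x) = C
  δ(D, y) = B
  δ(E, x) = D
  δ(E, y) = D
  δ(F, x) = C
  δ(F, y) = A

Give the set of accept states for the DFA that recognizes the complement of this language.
Complement accept states = All states \ Original accept states
= {A, B, C, D, E, F} \ {D, E}
{A, B, C, F}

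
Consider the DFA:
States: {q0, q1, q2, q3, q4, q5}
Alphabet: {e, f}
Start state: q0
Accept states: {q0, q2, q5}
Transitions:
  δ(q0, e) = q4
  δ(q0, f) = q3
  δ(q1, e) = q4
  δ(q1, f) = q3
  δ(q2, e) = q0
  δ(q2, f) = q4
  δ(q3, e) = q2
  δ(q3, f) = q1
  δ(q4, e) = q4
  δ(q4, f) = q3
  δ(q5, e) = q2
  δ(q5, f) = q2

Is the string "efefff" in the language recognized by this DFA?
Processing string "efefff":
  q0 --e--> q4
  q4 --f--> q3
  q3 --e--> q2
  q2 --f--> q4
  q4 --f--> q3
  q3 --f--> q1
Final state: q1
Accept states: {q0, q2, q5}
No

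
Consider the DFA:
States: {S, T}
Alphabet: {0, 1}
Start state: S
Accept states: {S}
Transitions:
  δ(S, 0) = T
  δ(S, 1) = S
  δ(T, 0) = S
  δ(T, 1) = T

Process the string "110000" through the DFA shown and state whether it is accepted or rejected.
Processing string "110000":
  S --1--> S
  S --1--> S
  S --0--> T
  T --0--> S
  S --0--> T
  T --0--> S
Final state: S
Accept states: {S}
Yes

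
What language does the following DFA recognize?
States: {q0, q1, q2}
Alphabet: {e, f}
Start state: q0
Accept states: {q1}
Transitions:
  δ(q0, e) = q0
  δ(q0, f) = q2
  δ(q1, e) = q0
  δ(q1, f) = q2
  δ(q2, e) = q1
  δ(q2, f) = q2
Testing a few strings:
  'feee' → reject
  'eee' → reject
  'fe' → accept
  'e' → reject
State roles: q0=no suffix match; q1=suffix is fe; q2=one trailing f
All strings over {e,f} ending with fe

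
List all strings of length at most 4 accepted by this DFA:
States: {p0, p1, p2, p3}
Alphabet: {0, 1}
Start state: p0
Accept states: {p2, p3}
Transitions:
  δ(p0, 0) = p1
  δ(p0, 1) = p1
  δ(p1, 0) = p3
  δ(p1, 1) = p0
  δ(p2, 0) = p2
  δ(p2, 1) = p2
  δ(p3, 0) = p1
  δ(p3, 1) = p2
00, 10, 001, 101, 0000, 0010, 0011, 0100, 0110, 1000, 1010, 1011, 1100, 1110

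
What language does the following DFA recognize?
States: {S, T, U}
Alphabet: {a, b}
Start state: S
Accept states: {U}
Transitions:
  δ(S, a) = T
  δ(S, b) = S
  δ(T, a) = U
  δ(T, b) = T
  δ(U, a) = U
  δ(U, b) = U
Testing a few strings:
  'baa' → accept
  'aba' → accept
  'abba' → accept
  'bb' → reject
State roles: S=zero a's seen; T=one a seen; U=≥ two a's seen
All strings over {a,b} containing at least two a's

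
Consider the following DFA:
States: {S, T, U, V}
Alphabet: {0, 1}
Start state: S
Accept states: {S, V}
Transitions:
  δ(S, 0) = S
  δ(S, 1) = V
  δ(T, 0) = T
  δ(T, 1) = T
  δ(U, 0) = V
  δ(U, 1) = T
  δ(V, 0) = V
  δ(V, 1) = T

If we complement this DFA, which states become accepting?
Complement accept states = All states \ Original accept states
= {S, T, U, V} \ {S, V}
{T, U}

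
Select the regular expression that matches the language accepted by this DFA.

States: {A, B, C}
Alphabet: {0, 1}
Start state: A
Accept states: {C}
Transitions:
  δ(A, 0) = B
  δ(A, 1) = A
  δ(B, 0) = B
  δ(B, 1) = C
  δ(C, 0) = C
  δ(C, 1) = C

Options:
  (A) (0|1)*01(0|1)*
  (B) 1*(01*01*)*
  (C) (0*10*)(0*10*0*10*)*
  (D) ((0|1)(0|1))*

Check each option against the DFA on short strings; one disagreement eliminates an option:
  (A) (0|1)*01(0|1)*: agrees with the DFA on every string of length ≤ 6
  (B) 1*(01*01*)*: on ε the DFA stays in A and rejects (A ∉ Accept), but the regex matches it → eliminate
  (C) (0*10*)(0*10*0*10*)*: on '1' the DFA goes A → A and rejects (A ∉ Accept), but the regex matches it → eliminate
  (D) ((0|1)(0|1))*: on ε the DFA stays in A and rejects (A ∉ Accept), but the regex matches it → eliminate
Only (A) is consistent with the DFA.
(A) (0|1)*01(0|1)*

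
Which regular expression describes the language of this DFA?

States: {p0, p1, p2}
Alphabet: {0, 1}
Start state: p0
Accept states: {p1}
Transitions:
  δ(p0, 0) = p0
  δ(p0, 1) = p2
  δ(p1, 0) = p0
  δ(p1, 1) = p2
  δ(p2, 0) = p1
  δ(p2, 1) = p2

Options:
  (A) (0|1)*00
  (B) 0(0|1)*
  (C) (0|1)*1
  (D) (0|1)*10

Check each option against the DFA on short strings; one disagreement eliminates an option:
  (A) (0|1)*00: on '00' the DFA goes p0 → p0 → p0 and rejects (p0 ∉ Accept), but the regex matches it → eliminate
  (B) 0(0|1)*: on '0' the DFA goes p0 → p0 and rejects (p0 ∉ Accept), but the regex matches it → eliminate
  (C) (0|1)*1: on '1' the DFA goes p0 → p2 and rejects (p2 ∉ Accept), but the regex matches it → eliminate
  (D) (0|1)*10: agrees with the DFA on every string of length ≤ 6
Only (D) is consistent with the DFA.
(D) (0|1)*10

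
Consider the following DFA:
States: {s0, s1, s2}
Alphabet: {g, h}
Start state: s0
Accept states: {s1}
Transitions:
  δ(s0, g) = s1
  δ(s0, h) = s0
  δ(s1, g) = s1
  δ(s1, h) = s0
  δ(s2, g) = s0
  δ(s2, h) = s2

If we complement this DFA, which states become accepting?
Complement accept states = All states \ Original accept states
= {s0, s1, s2} \ {s1}
{s0, s2}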